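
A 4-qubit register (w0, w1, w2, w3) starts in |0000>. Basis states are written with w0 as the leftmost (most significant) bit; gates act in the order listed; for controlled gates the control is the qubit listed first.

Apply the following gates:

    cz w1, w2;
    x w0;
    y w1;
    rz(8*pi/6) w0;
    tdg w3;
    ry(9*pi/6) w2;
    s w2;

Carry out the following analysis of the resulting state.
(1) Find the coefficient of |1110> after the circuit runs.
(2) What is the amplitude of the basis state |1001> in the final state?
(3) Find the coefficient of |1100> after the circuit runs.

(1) |1110> carries amplitude -sqrt(2)*exp(2*I*pi/3)/2 in the final state.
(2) The final state's coefficient on |1001> equals 0.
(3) The amplitude on |1100> is sqrt(2)*exp(I*pi/6)/2.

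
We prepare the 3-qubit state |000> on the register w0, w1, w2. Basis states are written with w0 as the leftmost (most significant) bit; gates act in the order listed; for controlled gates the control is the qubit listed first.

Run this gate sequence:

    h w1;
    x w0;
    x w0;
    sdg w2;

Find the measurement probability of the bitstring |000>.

Outcome |000> occurs with probability 1/2. Key observation: gates 2-3 undo each other exactly, leaving only the rest of the circuit to track.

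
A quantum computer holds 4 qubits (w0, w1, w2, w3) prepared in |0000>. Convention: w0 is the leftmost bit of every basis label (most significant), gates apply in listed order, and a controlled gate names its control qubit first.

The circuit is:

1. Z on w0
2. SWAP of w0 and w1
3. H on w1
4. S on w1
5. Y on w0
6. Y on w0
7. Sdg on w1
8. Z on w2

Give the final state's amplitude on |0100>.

The final state's coefficient on |0100> equals sqrt(2)/2. Key observation: the block from step 4 through step 7 cancels to the identity and can be dropped.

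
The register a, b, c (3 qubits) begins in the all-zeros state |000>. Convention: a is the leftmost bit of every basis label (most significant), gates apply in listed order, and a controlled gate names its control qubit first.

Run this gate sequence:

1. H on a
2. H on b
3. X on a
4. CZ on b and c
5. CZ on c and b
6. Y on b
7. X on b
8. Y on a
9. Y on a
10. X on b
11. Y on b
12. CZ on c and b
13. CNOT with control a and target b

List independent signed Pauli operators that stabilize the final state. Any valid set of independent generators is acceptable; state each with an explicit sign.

The final state is stabilized by the group generated by +XII, +IXI, +IIZ; other independent generating sets are equally valid. Key observation: the block from step 5 through step 12 cancels to the identity and can be dropped.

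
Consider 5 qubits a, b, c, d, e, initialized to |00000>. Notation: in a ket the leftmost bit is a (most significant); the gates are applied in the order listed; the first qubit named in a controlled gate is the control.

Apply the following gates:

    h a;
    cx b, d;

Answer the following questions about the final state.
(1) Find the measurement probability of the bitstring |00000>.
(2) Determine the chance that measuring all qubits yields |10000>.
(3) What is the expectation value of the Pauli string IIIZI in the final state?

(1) A full measurement returns |00000> with probability 1/2.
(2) The probability of measuring |10000> is 1/2.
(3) The observable IIIZI averages to 1.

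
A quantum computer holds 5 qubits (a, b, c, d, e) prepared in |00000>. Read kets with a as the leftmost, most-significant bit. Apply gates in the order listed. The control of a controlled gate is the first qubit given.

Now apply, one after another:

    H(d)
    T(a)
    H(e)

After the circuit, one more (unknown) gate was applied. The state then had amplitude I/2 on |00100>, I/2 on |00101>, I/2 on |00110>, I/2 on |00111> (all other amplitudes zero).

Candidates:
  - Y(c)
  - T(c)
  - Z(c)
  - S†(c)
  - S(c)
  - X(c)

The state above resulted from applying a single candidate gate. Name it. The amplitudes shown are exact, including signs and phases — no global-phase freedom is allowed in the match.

It was Y(c) that produced the state shown.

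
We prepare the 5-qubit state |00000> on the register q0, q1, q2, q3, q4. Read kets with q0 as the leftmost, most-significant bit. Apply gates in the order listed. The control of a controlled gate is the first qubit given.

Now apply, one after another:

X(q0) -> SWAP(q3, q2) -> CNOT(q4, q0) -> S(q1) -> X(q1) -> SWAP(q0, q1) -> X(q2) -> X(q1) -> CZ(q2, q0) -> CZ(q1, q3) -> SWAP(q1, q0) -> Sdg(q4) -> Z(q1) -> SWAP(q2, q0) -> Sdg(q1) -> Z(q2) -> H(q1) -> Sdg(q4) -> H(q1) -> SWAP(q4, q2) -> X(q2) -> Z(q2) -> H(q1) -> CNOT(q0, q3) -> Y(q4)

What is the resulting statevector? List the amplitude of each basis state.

The resulting statevector has amplitude -sqrt(2)/2 on |10111>, sqrt(2)/2 on |11111>, and 0 on every other basis state.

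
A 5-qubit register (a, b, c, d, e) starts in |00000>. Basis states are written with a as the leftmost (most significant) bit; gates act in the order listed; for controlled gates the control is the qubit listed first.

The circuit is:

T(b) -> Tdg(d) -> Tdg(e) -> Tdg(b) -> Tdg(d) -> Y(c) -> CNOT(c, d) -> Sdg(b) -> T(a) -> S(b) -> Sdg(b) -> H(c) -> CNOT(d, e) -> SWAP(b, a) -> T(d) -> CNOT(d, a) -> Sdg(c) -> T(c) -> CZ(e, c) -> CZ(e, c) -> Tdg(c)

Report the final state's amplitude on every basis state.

After the circuit, the state carries amplitude sqrt(2)*exp(3*I*pi/4)/2 on |10011>, -sqrt(2)*exp(I*pi/4)/2 on |10111>, and 0 on every other basis state.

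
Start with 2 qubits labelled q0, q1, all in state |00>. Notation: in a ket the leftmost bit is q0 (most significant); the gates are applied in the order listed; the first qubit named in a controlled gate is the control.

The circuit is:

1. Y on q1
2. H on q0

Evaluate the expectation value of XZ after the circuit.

The expectation value of XZ is -1.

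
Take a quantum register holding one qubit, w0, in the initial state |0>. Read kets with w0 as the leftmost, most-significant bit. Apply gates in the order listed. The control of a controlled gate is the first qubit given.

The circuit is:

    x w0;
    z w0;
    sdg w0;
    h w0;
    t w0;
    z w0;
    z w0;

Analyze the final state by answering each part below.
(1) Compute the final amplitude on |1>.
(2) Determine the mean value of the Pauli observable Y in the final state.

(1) |1> carries amplitude -sqrt(2)*exp(3*I*pi/4)/2 in the final state.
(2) In the final state, Y has expectation -sqrt(2)/2.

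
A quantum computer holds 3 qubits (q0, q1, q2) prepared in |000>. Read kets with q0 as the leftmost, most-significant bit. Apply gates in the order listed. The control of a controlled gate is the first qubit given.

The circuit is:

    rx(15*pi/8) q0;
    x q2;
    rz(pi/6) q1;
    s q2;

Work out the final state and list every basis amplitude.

The resulting statevector has amplitude -exp(5*I*pi/12)*cos(pi/16) on |001>, -exp(11*I*pi/12)*sin(pi/16) on |101>, and 0 on every other basis state.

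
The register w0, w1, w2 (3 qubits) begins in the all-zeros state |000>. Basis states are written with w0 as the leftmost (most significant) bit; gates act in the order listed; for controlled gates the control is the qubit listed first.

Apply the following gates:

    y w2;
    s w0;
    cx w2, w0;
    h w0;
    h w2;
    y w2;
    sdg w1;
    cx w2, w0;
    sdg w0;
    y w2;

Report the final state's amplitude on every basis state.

The final amplitudes are -I/2 on |000>, -I/2 on |001>, 0 on |010>, 0 on |011>, 1/2 on |100>, 1/2 on |101>, 0 on |110>, 0 on |111>.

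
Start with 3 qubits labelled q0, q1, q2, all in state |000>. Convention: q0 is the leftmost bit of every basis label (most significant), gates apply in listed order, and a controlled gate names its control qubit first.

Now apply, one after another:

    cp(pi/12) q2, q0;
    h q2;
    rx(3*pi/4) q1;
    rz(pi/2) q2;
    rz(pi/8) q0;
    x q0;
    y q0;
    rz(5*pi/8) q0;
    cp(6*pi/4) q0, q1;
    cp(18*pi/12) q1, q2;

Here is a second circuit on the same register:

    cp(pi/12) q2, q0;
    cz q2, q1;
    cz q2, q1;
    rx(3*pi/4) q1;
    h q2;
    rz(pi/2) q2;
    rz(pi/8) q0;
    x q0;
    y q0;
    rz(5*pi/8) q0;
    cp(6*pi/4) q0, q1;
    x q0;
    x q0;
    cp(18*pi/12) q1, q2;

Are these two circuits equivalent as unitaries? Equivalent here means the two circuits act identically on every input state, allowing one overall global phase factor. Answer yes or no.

Yes: on every input state the two circuits agree up to one overall phase factor.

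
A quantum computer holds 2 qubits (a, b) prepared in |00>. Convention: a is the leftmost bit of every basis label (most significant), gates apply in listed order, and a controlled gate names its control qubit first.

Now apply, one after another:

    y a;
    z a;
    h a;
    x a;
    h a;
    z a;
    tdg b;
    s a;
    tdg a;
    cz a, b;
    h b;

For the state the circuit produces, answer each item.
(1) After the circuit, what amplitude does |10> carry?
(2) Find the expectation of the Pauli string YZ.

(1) The amplitude on |10> is -sqrt(2)*exp(3*I*pi/4)/2.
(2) The observable YZ averages to 0.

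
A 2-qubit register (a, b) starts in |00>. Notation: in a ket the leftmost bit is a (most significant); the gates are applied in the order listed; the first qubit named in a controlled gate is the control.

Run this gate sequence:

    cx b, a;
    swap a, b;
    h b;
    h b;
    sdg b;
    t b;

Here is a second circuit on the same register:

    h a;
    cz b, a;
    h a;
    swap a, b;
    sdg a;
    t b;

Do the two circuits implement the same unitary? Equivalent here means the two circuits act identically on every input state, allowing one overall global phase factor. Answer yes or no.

No: there is an input state on which the two circuits produce genuinely different outputs (not merely differing by a phase).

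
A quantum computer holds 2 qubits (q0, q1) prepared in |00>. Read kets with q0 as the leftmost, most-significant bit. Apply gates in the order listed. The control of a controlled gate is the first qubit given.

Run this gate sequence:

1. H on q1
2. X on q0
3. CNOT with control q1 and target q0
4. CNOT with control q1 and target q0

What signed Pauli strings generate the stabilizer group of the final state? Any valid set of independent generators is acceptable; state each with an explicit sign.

The final state is stabilized by the group generated by +IX, -ZI; other independent generating sets are equally valid. Key observation: steps 3-4 multiply out to the identity, so the circuit reduces to the remaining gates.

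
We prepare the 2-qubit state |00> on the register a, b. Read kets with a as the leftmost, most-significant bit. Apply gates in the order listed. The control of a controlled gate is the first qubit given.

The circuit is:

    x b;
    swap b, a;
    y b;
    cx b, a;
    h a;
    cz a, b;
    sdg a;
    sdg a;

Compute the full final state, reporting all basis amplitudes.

The resulting statevector has amplitude 0 on |00>, sqrt(2)*I/2 on |01>, 0 on |10>, sqrt(2)*I/2 on |11>.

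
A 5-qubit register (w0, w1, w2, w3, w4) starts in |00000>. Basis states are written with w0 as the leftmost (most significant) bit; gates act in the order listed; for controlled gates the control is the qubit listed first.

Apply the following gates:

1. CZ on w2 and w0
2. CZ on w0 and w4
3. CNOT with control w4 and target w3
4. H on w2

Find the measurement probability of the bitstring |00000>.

The probability of measuring |00000> is 1/2.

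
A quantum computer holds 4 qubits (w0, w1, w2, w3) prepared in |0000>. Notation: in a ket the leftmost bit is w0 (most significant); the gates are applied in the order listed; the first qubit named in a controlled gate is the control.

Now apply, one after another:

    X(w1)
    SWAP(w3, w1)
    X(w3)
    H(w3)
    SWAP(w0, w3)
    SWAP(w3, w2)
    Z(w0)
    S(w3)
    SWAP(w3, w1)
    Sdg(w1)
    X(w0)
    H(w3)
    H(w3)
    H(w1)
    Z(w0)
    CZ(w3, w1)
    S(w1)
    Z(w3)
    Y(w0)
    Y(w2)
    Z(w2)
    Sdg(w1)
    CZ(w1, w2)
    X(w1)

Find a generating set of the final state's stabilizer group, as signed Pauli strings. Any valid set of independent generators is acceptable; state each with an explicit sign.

The stabilizer group can be generated by -XIII, -IXII, -IIZI, +IIIZ, among other valid generating sets.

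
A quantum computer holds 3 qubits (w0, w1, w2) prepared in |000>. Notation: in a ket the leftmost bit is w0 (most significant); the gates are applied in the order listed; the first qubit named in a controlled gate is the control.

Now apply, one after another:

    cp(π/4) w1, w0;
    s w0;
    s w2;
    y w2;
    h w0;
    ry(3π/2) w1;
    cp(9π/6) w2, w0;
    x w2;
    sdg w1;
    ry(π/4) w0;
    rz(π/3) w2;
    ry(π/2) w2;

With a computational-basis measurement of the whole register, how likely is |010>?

The probability of measuring |010> is 1/8.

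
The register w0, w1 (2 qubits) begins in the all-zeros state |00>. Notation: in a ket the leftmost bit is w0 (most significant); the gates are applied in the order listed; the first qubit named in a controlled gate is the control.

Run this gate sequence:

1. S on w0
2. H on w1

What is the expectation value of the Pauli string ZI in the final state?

The expectation value of ZI is 1.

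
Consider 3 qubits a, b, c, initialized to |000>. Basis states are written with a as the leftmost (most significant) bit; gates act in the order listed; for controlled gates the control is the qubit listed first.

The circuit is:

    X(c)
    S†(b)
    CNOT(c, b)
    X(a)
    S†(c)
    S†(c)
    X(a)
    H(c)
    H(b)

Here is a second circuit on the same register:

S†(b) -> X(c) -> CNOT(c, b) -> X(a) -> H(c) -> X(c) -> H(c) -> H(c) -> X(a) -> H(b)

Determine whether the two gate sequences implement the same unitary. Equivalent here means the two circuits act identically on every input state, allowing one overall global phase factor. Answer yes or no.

Yes — the two circuits implement the same unitary up to a global phase.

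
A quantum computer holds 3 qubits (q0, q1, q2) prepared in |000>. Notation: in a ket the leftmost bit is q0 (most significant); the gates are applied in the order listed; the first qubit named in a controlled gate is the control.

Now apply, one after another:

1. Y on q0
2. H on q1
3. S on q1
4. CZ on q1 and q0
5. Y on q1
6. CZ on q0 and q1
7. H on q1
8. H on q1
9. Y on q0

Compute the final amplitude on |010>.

The final state's coefficient on |010> equals -sqrt(2)*I/2.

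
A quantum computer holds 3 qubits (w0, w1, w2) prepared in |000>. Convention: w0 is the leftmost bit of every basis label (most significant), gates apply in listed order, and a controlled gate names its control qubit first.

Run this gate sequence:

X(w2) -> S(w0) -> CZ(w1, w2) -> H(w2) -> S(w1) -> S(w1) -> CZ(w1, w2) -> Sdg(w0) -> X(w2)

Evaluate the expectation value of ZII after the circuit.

The expectation value of ZII is 1.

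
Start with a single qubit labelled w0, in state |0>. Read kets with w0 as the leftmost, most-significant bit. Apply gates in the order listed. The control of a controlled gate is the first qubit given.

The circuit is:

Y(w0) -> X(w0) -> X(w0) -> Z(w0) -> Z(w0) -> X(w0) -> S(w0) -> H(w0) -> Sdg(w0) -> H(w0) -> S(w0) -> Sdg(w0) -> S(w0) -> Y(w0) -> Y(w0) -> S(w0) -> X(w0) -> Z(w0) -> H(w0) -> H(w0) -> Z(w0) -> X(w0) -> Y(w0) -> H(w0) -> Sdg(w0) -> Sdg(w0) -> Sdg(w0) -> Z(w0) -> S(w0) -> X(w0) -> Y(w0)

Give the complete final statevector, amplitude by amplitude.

After the circuit, the state carries amplitude sqrt(2)*I/2 on |0>, sqrt(2)/2 on |1>. Key observation: steps 17-22 multiply out to the identity, so the circuit reduces to the remaining gates.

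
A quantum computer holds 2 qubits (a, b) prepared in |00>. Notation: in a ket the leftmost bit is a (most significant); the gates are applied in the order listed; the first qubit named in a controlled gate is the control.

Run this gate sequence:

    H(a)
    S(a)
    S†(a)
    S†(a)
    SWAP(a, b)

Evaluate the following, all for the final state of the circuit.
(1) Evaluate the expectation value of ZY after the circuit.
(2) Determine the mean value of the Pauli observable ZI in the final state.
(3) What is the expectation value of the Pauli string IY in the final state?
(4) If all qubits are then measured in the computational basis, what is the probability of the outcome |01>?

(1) The observable ZY averages to -1. Key observation: the block from step 2 through step 3 cancels to the identity and can be dropped.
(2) In the final state, ZI has expectation 1.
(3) The observable IY averages to -1.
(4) Outcome |01> occurs with probability 1/2.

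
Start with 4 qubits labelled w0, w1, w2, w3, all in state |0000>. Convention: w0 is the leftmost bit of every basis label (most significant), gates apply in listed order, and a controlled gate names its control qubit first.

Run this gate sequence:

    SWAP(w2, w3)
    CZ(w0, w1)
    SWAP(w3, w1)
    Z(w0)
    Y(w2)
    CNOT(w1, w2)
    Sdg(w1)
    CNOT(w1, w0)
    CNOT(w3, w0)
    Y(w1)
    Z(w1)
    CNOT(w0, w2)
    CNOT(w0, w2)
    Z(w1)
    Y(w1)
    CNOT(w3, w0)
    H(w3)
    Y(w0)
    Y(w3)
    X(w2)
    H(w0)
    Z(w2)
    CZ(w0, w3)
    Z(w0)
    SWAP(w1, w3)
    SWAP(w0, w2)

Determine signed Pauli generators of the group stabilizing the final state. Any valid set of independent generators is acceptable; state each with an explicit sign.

The final state is stabilized by the group generated by -IXZI, +IZXI, +ZIII, +IIIZ; other independent generating sets are equally valid. Key observation: gates 9-16 undo each other exactly, leaving only the rest of the circuit to track.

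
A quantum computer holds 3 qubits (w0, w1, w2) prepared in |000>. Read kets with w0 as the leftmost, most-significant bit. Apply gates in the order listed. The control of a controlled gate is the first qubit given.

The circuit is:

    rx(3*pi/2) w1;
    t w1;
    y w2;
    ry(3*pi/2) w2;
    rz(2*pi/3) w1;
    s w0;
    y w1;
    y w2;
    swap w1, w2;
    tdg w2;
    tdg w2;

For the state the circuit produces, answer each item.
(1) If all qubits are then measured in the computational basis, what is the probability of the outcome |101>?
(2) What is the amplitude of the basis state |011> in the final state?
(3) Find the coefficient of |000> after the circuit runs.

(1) The probability of measuring |101> is 0.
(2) The amplitude on |011> is exp(2*I*pi/3)/2.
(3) |000> carries amplitude exp(7*I*pi/12)/2 in the final state.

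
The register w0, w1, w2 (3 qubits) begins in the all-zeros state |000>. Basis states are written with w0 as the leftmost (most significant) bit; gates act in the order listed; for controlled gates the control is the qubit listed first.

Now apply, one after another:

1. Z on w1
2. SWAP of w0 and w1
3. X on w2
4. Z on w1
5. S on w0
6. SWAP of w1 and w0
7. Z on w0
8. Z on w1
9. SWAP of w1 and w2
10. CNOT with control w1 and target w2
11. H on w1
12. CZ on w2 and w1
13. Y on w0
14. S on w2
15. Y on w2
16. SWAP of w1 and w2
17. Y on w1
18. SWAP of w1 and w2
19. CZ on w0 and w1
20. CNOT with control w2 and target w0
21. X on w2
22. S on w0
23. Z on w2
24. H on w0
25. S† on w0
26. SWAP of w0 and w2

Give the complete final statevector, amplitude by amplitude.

After the circuit, the state carries amplitude -1/2 on |000>, I/2 on |001>, 1/2 on |010>, -I/2 on |011>, 0 on |100>, 0 on |101>, 0 on |110>, 0 on |111>.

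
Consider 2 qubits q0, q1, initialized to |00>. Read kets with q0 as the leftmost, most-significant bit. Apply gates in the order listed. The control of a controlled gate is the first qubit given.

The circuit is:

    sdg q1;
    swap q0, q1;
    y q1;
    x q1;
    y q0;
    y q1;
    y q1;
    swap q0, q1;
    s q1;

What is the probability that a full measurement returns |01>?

A full measurement returns |01> with probability 1.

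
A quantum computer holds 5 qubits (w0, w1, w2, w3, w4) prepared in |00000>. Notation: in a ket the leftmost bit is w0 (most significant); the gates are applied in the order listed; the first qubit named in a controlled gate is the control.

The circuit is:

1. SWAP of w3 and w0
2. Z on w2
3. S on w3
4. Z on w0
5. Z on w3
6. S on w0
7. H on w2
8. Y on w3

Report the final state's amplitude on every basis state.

After the circuit, the state carries amplitude sqrt(2)*I/2 on |00010>, sqrt(2)*I/2 on |00110>, and 0 on every other basis state.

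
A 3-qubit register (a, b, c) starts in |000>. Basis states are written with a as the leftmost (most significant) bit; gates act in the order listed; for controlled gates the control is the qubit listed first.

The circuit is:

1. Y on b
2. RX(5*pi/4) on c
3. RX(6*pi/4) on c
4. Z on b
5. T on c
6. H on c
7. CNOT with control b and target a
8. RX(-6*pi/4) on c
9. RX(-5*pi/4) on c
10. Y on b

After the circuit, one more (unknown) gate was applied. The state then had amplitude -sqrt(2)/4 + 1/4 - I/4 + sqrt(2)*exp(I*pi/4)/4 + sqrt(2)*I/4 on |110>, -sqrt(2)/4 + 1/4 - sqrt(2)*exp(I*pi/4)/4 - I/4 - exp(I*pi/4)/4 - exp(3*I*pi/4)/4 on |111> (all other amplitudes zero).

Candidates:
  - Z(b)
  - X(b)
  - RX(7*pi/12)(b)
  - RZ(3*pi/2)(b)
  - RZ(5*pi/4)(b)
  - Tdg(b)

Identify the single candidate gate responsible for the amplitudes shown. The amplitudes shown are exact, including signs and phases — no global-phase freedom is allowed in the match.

The applied gate was X(b).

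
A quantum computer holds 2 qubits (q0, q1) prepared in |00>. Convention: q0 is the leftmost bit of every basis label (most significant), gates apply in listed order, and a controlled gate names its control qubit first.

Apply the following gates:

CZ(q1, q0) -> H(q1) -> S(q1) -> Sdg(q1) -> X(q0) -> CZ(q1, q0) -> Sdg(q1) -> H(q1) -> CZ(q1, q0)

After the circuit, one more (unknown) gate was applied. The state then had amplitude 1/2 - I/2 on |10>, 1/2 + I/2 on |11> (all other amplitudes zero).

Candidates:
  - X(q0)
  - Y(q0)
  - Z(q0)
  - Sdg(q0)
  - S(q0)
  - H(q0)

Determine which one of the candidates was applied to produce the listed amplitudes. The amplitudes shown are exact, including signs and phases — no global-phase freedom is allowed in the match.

It was Sdg(q0) that produced the state shown.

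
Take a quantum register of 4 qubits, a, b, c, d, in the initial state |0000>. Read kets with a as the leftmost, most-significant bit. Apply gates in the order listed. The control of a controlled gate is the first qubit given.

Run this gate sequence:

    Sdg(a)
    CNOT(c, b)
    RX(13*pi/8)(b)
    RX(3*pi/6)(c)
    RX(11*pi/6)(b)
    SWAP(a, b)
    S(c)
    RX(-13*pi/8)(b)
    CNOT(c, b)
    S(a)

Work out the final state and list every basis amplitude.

After the circuit, the state carries amplitude -sqrt(3)/8 - sqrt(2*sqrt(2) + 4)/16 - 1/8 + sqrt(12 - 6*sqrt(2))/16 on |0000>, 0 on |0001>, I*(-sqrt(3)/8 + sqrt(4 - 2*sqrt(2))/16 + 1/8 + sqrt(6*sqrt(2) + 12)/16) on |0010>, 0 on |0011>, I*(-sqrt(3)/8 + sqrt(4 - 2*sqrt(2))/16 + 1/8 + sqrt(6*sqrt(2) + 12)/16) on |0100>, 0 on |0101>, -sqrt(3)/8 - sqrt(2*sqrt(2) + 4)/16 - 1/8 + sqrt(12 - 6*sqrt(2))/16 on |0110>, 0 on |0111>, -1/8 + sqrt(4 - 2*sqrt(2))/16 + sqrt(3)/8 + sqrt(6*sqrt(2) + 12)/16 on |1000>, 0 on |1001>, I*(-sqrt(3)/8 - 1/8 - sqrt(12 - 6*sqrt(2))/16 + sqrt(2*sqrt(2) + 4)/16) on |1010>, 0 on |1011>, I*(-sqrt(3)/8 - 1/8 - sqrt(12 - 6*sqrt(2))/16 + sqrt(2*sqrt(2) + 4)/16) on |1100>, 0 on |1101>, -1/8 + sqrt(4 - 2*sqrt(2))/16 + sqrt(3)/8 + sqrt(6*sqrt(2) + 12)/16 on |1110>, 0 on |1111>.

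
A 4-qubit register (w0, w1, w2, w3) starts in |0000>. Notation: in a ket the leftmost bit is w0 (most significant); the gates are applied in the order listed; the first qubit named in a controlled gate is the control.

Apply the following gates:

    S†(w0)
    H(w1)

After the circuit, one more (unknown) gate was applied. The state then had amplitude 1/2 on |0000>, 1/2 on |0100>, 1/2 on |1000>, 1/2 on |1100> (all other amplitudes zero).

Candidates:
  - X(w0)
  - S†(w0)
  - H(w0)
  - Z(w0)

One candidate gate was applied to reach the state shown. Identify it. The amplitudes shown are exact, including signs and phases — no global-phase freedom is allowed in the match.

The applied gate was H(w0).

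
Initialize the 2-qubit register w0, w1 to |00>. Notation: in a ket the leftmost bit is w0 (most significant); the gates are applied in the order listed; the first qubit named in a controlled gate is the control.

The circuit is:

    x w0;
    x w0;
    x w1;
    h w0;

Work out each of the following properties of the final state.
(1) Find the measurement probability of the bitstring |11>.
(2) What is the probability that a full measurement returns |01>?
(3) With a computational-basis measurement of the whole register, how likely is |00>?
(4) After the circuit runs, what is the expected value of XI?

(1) The probability of measuring |11> is 1/2.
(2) A full measurement returns |01> with probability 1/2.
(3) A full measurement returns |00> with probability 0.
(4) In the final state, XI has expectation 1.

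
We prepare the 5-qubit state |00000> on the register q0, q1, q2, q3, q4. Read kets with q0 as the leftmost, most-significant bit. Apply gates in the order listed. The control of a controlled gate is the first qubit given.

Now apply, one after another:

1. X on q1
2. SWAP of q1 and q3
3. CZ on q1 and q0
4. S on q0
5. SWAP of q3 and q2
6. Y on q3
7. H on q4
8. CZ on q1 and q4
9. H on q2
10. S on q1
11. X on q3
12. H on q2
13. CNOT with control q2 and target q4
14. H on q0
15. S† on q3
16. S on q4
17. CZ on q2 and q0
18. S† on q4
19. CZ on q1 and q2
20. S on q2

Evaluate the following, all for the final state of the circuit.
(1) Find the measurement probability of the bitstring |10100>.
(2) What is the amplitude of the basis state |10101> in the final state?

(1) Outcome |10100> occurs with probability 1/4.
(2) The amplitude on |10101> is 1/2.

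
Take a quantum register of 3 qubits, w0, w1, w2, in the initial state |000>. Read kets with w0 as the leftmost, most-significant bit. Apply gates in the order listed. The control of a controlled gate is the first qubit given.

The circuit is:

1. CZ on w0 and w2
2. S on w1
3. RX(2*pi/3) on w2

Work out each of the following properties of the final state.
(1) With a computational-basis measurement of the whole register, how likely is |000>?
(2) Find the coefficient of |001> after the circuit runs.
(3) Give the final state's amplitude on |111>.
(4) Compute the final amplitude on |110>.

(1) Outcome |000> occurs with probability 1/4.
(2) The final state's coefficient on |001> equals -sqrt(3)*I/2.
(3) The final state's coefficient on |111> equals 0.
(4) The final state's coefficient on |110> equals 0.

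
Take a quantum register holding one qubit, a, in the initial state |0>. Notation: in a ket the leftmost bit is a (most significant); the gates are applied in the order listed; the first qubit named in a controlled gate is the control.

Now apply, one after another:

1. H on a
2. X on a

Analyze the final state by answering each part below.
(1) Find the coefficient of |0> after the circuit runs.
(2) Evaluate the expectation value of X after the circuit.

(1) |0> carries amplitude sqrt(2)/2 in the final state.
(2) The expectation value of X is 1.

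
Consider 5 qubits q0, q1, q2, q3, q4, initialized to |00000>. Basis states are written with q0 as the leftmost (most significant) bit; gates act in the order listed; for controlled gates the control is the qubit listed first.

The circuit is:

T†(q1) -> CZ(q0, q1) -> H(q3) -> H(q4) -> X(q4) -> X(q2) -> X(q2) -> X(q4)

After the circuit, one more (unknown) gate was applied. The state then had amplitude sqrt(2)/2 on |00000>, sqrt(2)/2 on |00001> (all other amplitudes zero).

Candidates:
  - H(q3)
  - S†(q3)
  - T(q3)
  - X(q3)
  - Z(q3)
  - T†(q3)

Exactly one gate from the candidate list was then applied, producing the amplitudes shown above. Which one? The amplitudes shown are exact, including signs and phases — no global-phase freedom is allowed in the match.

The unique candidate consistent with the amplitudes is H(q3). Key observation: steps 5-8 multiply out to the identity, so the circuit reduces to the remaining gates.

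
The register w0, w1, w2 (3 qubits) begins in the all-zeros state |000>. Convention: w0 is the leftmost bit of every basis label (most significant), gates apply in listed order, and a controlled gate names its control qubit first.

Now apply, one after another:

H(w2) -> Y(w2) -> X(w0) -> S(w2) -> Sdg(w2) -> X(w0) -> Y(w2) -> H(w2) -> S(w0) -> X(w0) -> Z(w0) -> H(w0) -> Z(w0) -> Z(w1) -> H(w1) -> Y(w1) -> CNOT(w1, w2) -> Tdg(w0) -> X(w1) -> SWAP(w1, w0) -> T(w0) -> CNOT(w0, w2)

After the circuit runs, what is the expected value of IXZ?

The observable IXZ averages to -sqrt(2)/2. Key observation: the block from step 1 through step 8 cancels to the identity and can be dropped.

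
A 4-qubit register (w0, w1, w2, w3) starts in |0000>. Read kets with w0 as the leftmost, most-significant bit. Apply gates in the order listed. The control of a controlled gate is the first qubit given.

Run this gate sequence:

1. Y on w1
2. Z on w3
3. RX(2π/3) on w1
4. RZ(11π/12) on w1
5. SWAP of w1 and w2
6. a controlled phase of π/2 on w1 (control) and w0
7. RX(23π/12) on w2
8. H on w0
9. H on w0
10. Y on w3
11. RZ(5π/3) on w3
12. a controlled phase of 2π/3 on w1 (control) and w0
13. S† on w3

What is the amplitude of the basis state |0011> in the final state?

|0011> carries amplitude -sqrt(3)*I*sqrt(sqrt(2)/4 + 1/2)*exp(3*I*pi/8)/4 - I*sqrt(1/2 - sqrt(2)/4)*exp(-17*I*pi/24)/4 + 3*I*sqrt(1/2 - sqrt(2)/4)*exp(3*I*pi/8)/4 - sqrt(3)*I*sqrt(sqrt(2)/4 + 1/2)*exp(-17*I*pi/24)/4 in the final state. Key observation: the block from step 8 through step 9 cancels to the identity and can be dropped.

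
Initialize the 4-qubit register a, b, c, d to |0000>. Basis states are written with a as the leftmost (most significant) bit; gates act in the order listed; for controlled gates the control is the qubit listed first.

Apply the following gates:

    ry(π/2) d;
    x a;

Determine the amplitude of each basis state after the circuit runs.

The final amplitudes are sqrt(2)/2 on |1000>, sqrt(2)/2 on |1001>, and 0 on every other basis state.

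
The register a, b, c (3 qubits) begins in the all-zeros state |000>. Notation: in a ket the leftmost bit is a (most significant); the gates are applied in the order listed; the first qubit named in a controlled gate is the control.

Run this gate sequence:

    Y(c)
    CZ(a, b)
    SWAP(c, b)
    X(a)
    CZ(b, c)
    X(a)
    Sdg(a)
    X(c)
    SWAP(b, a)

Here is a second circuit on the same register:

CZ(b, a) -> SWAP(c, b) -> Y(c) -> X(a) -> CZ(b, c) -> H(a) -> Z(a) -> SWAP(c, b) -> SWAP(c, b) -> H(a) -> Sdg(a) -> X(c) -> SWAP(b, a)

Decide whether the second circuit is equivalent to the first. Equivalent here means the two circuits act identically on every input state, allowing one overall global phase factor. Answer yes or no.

No: there is an input state on which the two circuits produce genuinely different outputs (not merely differing by a phase).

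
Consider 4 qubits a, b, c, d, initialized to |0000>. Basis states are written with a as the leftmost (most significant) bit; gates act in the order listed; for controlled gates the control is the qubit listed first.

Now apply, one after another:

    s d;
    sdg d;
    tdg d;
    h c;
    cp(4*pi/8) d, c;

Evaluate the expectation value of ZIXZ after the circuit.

In the final state, ZIXZ has expectation 1. Key observation: the block from step 1 through step 2 cancels to the identity and can be dropped.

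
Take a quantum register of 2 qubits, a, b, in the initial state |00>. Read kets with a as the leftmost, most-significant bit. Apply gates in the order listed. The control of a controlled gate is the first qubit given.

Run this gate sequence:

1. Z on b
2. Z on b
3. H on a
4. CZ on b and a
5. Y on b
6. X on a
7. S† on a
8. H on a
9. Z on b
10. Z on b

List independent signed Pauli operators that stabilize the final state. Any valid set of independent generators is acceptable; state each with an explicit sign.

The final state is stabilized by the group generated by +YI, -IZ; other independent generating sets are equally valid.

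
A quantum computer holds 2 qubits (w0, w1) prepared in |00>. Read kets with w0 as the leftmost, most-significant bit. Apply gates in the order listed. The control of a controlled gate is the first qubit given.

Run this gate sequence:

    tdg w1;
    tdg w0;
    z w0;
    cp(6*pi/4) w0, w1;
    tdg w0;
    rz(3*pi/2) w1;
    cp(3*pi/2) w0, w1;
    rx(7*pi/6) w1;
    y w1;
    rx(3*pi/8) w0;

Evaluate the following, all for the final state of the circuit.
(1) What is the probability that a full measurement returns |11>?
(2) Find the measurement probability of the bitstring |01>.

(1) Outcome |11> occurs with probability (2 - sqrt(3))*(2 - sqrt(2 - sqrt(2)))/16.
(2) Outcome |01> occurs with probability (2 - sqrt(3))*(sqrt(2 - sqrt(2)) + 2)/16.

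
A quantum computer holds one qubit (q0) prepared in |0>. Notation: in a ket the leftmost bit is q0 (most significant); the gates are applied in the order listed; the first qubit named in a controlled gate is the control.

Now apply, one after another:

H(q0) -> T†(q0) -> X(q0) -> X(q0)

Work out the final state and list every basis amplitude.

The resulting statevector has amplitude sqrt(2)/2 on |0>, -sqrt(2)*exp(3*I*pi/4)/2 on |1>.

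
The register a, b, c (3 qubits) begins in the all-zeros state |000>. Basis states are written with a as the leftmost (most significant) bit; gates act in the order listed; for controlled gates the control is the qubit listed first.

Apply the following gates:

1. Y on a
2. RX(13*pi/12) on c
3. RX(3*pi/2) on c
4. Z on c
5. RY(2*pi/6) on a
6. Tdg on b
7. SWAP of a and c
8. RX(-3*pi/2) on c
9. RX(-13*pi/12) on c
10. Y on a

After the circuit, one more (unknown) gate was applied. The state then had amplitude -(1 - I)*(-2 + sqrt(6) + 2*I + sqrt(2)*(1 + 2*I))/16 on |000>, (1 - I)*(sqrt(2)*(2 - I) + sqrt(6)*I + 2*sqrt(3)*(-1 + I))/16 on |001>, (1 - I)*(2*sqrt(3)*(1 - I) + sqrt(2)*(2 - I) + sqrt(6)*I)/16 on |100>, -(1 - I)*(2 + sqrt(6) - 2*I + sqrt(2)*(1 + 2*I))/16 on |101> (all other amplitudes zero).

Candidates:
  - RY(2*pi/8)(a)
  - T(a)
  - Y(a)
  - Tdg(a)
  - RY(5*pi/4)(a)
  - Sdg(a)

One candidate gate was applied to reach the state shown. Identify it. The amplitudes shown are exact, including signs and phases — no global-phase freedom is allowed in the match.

It was Y(a) that produced the state shown.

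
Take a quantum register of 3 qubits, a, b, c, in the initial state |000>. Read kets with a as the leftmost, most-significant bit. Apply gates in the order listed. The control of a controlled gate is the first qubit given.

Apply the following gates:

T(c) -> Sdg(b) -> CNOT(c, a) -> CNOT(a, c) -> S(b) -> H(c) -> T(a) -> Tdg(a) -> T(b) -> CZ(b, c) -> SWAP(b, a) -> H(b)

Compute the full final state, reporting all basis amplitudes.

After the circuit, the state carries amplitude 1/2 on |000>, 1/2 on |001>, 1/2 on |010>, 1/2 on |011>, 0 on |100>, 0 on |101>, 0 on |110>, 0 on |111>.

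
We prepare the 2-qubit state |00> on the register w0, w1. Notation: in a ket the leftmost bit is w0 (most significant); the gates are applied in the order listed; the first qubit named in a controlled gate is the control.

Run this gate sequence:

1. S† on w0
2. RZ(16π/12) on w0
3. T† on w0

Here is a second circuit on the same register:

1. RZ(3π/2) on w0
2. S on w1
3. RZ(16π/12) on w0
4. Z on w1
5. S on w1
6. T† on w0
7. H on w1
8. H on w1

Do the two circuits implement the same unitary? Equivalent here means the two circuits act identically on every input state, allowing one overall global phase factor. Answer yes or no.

Yes: on every input state the two circuits agree up to one overall phase factor.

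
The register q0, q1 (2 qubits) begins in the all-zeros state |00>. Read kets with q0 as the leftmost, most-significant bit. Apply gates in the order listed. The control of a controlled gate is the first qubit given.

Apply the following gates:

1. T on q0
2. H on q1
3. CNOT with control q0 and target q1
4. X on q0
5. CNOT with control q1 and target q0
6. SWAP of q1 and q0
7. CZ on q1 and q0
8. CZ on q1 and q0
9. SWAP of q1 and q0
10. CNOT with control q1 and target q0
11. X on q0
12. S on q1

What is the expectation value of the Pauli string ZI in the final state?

In the final state, ZI has expectation 1.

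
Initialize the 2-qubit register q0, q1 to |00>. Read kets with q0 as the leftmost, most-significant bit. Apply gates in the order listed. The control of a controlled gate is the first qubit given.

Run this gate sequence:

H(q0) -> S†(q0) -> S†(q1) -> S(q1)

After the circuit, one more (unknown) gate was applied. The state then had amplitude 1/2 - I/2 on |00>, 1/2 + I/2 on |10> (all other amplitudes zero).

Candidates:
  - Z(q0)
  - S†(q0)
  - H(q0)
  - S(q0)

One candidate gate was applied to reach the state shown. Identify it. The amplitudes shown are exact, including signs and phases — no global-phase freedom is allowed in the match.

The applied gate was H(q0).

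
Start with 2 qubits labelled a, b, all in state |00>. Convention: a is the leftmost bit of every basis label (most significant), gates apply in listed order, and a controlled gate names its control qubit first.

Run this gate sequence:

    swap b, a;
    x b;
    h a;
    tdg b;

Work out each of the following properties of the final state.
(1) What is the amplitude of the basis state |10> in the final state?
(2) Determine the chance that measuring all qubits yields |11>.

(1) |10> carries amplitude 0 in the final state.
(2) The probability of measuring |11> is 1/2.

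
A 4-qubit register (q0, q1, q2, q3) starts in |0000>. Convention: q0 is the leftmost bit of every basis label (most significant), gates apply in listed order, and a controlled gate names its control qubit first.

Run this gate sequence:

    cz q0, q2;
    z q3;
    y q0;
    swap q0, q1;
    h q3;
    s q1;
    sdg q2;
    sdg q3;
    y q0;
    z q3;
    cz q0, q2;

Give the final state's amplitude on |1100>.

The amplitude on |1100> is -sqrt(2)*I/2.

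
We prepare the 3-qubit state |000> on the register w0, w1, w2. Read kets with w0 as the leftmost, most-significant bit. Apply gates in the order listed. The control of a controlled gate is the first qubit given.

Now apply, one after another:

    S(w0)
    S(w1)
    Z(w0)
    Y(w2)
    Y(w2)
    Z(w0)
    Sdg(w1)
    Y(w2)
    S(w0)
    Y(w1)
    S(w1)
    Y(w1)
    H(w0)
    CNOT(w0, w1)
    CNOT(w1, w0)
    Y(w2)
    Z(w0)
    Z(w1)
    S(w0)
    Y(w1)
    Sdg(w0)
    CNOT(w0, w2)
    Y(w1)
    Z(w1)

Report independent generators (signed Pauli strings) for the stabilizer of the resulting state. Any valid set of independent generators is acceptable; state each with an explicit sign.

The final state is stabilized by the group generated by +IXI, +ZII, +IIZ; other independent generating sets are equally valid. Key observation: gates 2-7 undo each other exactly, leaving only the rest of the circuit to track.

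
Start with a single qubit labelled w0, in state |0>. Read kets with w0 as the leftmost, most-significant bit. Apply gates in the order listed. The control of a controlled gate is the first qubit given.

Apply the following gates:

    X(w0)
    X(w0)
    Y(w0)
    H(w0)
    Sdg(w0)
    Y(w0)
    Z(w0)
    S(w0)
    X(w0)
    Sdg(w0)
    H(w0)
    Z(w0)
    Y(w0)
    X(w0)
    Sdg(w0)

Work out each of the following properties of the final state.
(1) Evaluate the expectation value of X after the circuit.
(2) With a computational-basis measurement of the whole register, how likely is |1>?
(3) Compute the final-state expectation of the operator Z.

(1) The observable X averages to 1.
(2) The probability of measuring |1> is 1/2.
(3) In the final state, Z has expectation 0.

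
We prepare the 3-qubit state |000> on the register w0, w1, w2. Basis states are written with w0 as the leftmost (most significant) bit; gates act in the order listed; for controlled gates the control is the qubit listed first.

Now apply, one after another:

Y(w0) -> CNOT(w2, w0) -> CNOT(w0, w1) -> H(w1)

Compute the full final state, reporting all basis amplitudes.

The final amplitudes are sqrt(2)*I/2 on |100>, -sqrt(2)*I/2 on |110>, and 0 on every other basis state.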